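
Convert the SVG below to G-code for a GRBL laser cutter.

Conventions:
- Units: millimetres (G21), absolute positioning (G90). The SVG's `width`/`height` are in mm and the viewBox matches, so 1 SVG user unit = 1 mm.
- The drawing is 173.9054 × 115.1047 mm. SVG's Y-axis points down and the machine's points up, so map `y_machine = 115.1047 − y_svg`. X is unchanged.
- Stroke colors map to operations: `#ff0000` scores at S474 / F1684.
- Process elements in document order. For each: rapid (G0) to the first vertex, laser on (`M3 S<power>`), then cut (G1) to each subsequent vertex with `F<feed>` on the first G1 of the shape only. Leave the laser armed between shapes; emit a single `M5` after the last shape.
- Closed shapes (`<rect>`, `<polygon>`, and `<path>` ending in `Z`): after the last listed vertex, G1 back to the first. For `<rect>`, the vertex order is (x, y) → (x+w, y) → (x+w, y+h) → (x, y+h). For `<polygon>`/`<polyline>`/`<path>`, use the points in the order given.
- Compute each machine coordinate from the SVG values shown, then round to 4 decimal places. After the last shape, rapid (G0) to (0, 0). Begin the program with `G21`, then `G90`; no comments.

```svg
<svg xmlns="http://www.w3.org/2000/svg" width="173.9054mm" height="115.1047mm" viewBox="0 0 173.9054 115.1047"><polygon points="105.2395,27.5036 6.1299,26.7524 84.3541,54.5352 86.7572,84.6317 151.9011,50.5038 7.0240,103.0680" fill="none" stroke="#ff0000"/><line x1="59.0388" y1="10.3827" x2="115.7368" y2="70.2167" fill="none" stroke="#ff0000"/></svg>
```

Since the viewBox matches the mm dimensions, user units are millimetres directly. The only transform is the Y-flip y_m = 115.1047 − y_svg.

Shape 1 is a closed polygon drawn with `<polygon>`. Its stroke #ff0000 means score at S474, F1684. After flipping Y the toolpath is (105.2395,87.6011) → (6.1299,88.3523) → (84.3541,60.5695) → (86.7572,30.4730) → (151.9011,64.6009) → (7.0240,12.0367) → (105.2395,87.6011), returning to the start.

Shape 2 is a line segment drawn with `<line>`. Its stroke #ff0000 means score at S474, F1684. After flipping Y the toolpath is (59.0388,104.7220) → (115.7368,44.8880).

G21
G90
G0 X105.2395 Y87.6011
M3 S474
G1 X6.1299 Y88.3523 F1684
G1 X84.3541 Y60.5695
G1 X86.7572 Y30.4730
G1 X151.9011 Y64.6009
G1 X7.0240 Y12.0367
G1 X105.2395 Y87.6011
G0 X59.0388 Y104.7220
M3 S474
G1 X115.7368 Y44.8880 F1684
M5
G0 X0.0000 Y0.0000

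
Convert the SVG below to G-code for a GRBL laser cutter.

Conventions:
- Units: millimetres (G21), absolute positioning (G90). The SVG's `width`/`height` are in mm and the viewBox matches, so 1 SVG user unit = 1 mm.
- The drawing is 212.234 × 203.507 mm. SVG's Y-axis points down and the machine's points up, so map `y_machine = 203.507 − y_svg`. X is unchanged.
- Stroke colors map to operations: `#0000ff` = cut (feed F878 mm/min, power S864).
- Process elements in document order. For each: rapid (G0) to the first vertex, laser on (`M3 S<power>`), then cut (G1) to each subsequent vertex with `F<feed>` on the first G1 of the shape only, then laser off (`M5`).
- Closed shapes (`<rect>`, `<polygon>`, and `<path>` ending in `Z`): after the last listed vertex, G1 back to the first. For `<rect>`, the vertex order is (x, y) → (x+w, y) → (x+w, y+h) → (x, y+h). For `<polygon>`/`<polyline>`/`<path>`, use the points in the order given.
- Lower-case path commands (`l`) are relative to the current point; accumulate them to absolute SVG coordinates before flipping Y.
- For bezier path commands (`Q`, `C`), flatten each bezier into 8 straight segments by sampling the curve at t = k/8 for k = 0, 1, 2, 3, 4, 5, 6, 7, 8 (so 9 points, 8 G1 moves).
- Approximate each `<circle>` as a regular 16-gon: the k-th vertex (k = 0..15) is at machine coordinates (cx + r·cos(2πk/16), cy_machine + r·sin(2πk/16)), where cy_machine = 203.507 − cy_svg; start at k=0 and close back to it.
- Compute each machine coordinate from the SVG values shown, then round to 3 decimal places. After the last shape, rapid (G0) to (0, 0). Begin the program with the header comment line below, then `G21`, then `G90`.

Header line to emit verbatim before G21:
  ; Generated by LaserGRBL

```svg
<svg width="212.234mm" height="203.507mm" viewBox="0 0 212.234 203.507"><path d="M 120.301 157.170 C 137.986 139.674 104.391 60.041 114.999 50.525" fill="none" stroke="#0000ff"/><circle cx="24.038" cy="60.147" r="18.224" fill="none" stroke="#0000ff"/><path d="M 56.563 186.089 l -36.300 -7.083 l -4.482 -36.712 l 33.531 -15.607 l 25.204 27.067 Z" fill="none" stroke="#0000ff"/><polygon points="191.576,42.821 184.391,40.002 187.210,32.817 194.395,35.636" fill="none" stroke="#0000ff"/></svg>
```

; Generated by LaserGRBL
G21
G90
G0 X120.301 Y46.337
M3 S864
G1 X124.716 Y55.552 F878
G1 X125.442 Y69.043
G1 X123.598 Y85.260
G1 X120.304 Y102.652
G1 X116.678 Y119.670
G1 X113.839 Y134.765
G1 X112.907 Y146.385
G1 X114.999 Y152.982
M5
G0 X42.262 Y143.360
M3 S864
G1 X40.875 Y150.334 F878
G1 X36.924 Y156.246
G1 X31.012 Y160.197
G1 X24.038 Y161.584
G1 X17.064 Y160.197
G1 X11.152 Y156.246
G1 X7.201 Y150.334
G1 X5.814 Y143.360
G1 X7.201 Y136.386
G1 X11.152 Y130.474
G1 X17.064 Y126.523
G1 X24.038 Y125.136
G1 X31.012 Y126.523
G1 X36.924 Y130.474
G1 X40.875 Y136.386
G1 X42.262 Y143.360
M5
G0 X56.563 Y17.418
M3 S864
G1 X20.263 Y24.501 F878
G1 X15.781 Y61.213
G1 X49.312 Y76.820
G1 X74.516 Y49.753
G1 X56.563 Y17.418
M5
G0 X191.576 Y160.686
M3 S864
G1 X184.391 Y163.505 F878
G1 X187.210 Y170.690
G1 X194.395 Y167.871
G1 X191.576 Y160.686
M5
G0 X0.000 Y0.000

Since the viewBox matches the mm dimensions, user units are millimetres directly. The only transform is the Y-flip y_m = 203.507 − y_svg.

Shape 1 is a cubic bezier drawn with `<path>`. Its stroke #0000ff means cut at S864, F878. After flipping Y the toolpath is (120.301,46.337) → (124.716,55.552) → (125.442,69.043) → (123.598,85.260) → (120.304,102.652) → (116.678,119.670) → (113.839,134.765) → (112.907,146.385) → (114.999,152.982).

Shape 2 is a circle drawn with `<circle>`. Its stroke #0000ff means cut at S864, F878. After flipping Y the toolpath is (42.262,143.360) → (40.875,150.334) → (36.924,156.246) → (31.012,160.197) → (24.038,161.584) → (17.064,160.197) → (11.152,156.246) → (7.201,150.334) → (5.814,143.360) → (7.201,136.386) → (11.152,130.474) → (17.064,126.523) → (24.038,125.136) → (31.012,126.523) → (36.924,130.474) → (40.875,136.386) → (42.262,143.360), returning to the start.

Shape 3 is a regular polygon drawn with `<path>`. Its stroke #0000ff means cut at S864, F878. After flipping Y the toolpath is (56.563,17.418) → (20.263,24.501) → (15.781,61.213) → (49.312,76.820) → (74.516,49.753) → (56.563,17.418), returning to the start.

Shape 4 is a regular polygon drawn with `<polygon>`. Its stroke #0000ff means cut at S864, F878. After flipping Y the toolpath is (191.576,160.686) → (184.391,163.505) → (187.210,170.690) → (194.395,167.871) → (191.576,160.686), returning to the start.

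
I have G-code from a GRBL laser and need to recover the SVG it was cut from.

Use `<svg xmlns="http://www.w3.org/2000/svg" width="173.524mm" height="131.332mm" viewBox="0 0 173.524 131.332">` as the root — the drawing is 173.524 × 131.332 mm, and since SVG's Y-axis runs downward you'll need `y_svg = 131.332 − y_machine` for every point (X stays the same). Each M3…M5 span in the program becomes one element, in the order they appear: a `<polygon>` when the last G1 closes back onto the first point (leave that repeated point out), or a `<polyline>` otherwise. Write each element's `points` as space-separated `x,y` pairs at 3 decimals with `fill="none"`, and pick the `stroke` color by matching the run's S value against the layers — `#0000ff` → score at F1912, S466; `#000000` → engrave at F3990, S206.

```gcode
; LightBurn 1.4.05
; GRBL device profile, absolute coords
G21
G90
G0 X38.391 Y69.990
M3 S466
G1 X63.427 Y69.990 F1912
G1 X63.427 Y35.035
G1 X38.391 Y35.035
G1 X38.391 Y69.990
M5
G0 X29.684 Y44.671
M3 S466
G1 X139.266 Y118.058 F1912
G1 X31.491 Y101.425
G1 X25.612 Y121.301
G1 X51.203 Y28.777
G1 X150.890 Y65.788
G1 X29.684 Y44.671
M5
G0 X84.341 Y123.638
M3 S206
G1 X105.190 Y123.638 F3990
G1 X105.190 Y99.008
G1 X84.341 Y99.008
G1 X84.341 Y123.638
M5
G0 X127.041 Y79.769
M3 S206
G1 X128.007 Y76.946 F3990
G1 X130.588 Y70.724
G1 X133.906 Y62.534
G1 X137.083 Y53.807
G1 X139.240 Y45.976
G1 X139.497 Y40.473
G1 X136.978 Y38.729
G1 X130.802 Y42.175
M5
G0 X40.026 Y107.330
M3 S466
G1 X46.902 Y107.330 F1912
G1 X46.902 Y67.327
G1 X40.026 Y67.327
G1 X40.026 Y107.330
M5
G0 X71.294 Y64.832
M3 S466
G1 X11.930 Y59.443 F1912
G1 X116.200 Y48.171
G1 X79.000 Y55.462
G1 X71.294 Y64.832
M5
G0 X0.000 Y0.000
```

<svg xmlns="http://www.w3.org/2000/svg" width="173.524mm" height="131.332mm" viewBox="0 0 173.524 131.332">
  <polygon points="38.391,61.342 63.427,61.342 63.427,96.297 38.391,96.297" fill="none" stroke="#0000ff"/>
  <polygon points="29.684,86.661 139.266,13.274 31.491,29.907 25.612,10.031 51.203,102.555 150.890,65.544" fill="none" stroke="#0000ff"/>
  <polygon points="84.341,7.694 105.190,7.694 105.190,32.324 84.341,32.324" fill="none" stroke="#000000"/>
  <polyline points="127.041,51.563 128.007,54.386 130.588,60.608 133.906,68.798 137.083,77.525 139.240,85.356 139.497,90.859 136.978,92.603 130.802,89.157" fill="none" stroke="#000000"/>
  <polygon points="40.026,24.002 46.902,24.002 46.902,64.005 40.026,64.005" fill="none" stroke="#0000ff"/>
  <polygon points="71.294,66.500 11.930,71.889 116.200,83.161 79.000,75.870" fill="none" stroke="#0000ff"/>
</svg>

Each laser-on run becomes one SVG element. Flip Y back into SVG space with y_svg = 131.332 − y_machine.

Run 1: the run's S466 means `#0000ff` (score). The run returns to its start, so emit a `<polygon>` with points (Y-flipped): 38.391,61.342 63.427,61.342 63.427,96.297 38.391,96.297.

Run 2: the run's S466 means `#0000ff` (score). The run returns to its start, so emit a `<polygon>` with points (Y-flipped): 29.684,86.661 139.266,13.274 31.491,29.907 25.612,10.031 51.203,102.555 150.890,65.544.

Run 3: S206 ⇒ engrave layer `#000000`. The run returns to its start, so emit a `<polygon>` with points (Y-flipped): 84.341,7.694 105.190,7.694 105.190,32.324 84.341,32.324.

Run 4: S206 ⇒ engrave layer `#000000`. The run is open, so emit a `<polyline>` with points (Y-flipped): 127.041,51.563 128.007,54.386 130.588,60.608 133.906,68.798 137.083,77.525 139.240,85.356 139.497,90.859 136.978,92.603 130.802,89.157.

Run 5: power S466 maps to stroke `#0000ff` (score). The run returns to its start, so emit a `<polygon>` with points (Y-flipped): 40.026,24.002 46.902,24.002 46.902,64.005 40.026,64.005.

Run 6: S466 ⇒ score layer `#0000ff`. The run returns to its start, so emit a `<polygon>` with points (Y-flipped): 71.294,66.500 11.930,71.889 116.200,83.161 79.000,75.870.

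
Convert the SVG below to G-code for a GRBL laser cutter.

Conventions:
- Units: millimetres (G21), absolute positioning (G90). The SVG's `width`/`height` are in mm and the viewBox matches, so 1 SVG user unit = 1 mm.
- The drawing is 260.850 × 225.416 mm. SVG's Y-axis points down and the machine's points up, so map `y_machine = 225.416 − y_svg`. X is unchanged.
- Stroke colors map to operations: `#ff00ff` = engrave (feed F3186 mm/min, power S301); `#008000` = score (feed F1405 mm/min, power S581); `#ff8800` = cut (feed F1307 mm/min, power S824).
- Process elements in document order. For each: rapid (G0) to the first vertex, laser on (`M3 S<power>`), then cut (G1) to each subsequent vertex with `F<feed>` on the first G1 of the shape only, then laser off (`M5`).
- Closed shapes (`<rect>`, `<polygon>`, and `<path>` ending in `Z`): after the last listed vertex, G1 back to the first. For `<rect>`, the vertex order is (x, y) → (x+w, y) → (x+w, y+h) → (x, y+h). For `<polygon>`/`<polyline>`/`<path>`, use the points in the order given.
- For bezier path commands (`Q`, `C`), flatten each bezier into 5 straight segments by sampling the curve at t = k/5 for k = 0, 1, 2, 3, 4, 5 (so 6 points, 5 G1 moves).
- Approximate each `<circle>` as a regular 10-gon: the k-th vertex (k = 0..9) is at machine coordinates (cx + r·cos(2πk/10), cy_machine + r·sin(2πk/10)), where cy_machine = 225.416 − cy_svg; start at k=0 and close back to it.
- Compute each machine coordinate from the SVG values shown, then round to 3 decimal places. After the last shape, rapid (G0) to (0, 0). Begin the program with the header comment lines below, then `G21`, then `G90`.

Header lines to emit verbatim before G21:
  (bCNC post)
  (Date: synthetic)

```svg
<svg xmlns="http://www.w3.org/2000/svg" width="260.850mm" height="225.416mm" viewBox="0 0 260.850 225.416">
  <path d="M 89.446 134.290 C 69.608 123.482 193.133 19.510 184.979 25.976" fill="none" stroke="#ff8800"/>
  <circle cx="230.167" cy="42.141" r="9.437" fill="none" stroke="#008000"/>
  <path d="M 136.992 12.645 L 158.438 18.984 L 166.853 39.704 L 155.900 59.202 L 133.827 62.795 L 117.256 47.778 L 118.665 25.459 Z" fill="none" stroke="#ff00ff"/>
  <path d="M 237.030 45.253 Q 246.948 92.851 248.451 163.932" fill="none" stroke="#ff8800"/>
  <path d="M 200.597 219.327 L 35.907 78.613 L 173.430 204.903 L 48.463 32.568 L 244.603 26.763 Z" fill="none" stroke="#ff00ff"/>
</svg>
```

Since the viewBox matches the mm dimensions, user units are millimetres directly. The only transform is the Y-flip y_m = 225.416 − y_svg.

Shape 1 is a cubic bezier drawn with `<path>`. Its stroke #ff8800 means cut at S824, F1307. After flipping Y the toolpath is (89.446,91.126) → (92.546,107.162) → (116.852,135.784) → (149.161,167.219) → (176.270,191.696) → (184.979,199.440).

Shape 2 is a circle drawn with `<circle>`. Its stroke #008000 means score at S581, F1405. After flipping Y the toolpath is (239.604,183.275) → (237.802,188.822) → (233.083,192.250) → (227.251,192.250) → (222.532,188.822) → (220.730,183.275) → (222.532,177.728) → (227.251,174.300) → (233.083,174.300) → (237.802,177.728) → (239.604,183.275), returning to the start.

Shape 3 is a regular polygon drawn with `<path>`. Its stroke #ff00ff means engrave at S301, F3186. After flipping Y the toolpath is (136.992,212.771) → (158.438,206.432) → (166.853,185.712) → (155.900,166.214) → (133.827,162.621) → (117.256,177.638) → (118.665,199.957) → (136.992,212.771), returning to the start.

Shape 4 is a quadratic bezier drawn with `<path>`. Its stroke #ff8800 means cut at S824, F1307. After flipping Y the toolpath is (237.030,180.163) → (240.661,160.184) → (243.618,138.327) → (245.902,114.592) → (247.513,88.977) → (248.451,61.484).

Shape 5 is a closed polygon drawn with `<path>`. Its stroke #ff00ff means engrave at S301, F3186. After flipping Y the toolpath is (200.597,6.089) → (35.907,146.803) → (173.430,20.513) → (48.463,192.848) → (244.603,198.653) → (200.597,6.089), returning to the start.

(bCNC post)
(Date: synthetic)
G21
G90
G0 X89.446 Y91.126
M3 S824
G1 X92.546 Y107.162 F1307
G1 X116.852 Y135.784
G1 X149.161 Y167.219
G1 X176.270 Y191.696
G1 X184.979 Y199.440
M5
G0 X239.604 Y183.275
M3 S581
G1 X237.802 Y188.822 F1405
G1 X233.083 Y192.250
G1 X227.251 Y192.250
G1 X222.532 Y188.822
G1 X220.730 Y183.275
G1 X222.532 Y177.728
G1 X227.251 Y174.300
G1 X233.083 Y174.300
G1 X237.802 Y177.728
G1 X239.604 Y183.275
M5
G0 X136.992 Y212.771
M3 S301
G1 X158.438 Y206.432 F3186
G1 X166.853 Y185.712
G1 X155.900 Y166.214
G1 X133.827 Y162.621
G1 X117.256 Y177.638
G1 X118.665 Y199.957
G1 X136.992 Y212.771
M5
G0 X237.030 Y180.163
M3 S824
G1 X240.661 Y160.184 F1307
G1 X243.618 Y138.327
G1 X245.902 Y114.592
G1 X247.513 Y88.977
G1 X248.451 Y61.484
M5
G0 X200.597 Y6.089
M3 S301
G1 X35.907 Y146.803 F3186
G1 X173.430 Y20.513
G1 X48.463 Y192.848
G1 X244.603 Y198.653
G1 X200.597 Y6.089
M5
G0 X0.000 Y0.000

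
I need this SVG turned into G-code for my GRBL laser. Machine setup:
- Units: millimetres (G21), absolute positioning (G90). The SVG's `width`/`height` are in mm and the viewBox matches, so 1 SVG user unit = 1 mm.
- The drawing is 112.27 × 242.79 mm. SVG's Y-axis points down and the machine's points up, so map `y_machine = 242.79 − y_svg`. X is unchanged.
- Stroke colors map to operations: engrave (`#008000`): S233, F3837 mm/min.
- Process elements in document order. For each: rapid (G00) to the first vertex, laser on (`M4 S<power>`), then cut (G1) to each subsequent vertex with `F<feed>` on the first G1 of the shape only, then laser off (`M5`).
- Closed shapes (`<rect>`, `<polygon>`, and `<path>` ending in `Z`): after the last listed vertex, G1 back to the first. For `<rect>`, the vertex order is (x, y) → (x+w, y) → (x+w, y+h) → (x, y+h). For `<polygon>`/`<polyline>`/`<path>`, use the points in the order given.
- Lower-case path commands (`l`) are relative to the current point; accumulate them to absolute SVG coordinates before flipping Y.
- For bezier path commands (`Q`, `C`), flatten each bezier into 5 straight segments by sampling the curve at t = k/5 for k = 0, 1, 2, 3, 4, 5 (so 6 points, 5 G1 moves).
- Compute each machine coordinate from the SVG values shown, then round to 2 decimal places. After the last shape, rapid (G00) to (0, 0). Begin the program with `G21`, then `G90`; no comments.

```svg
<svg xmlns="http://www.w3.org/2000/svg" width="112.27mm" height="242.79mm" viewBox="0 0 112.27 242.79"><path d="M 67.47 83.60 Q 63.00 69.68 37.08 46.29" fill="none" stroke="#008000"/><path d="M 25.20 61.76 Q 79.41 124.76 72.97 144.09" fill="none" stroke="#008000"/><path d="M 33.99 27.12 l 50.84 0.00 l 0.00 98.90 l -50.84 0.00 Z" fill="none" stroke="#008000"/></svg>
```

Since the viewBox matches the mm dimensions, user units are millimetres directly. The only transform is the Y-flip y_m = 242.79 − y_svg.

Shape 1 is a quadratic bezier drawn with `<path>`. Its stroke #008000 means engrave at S233, F3837. After flipping Y the toolpath is (67.47,159.19) → (64.82,165.14) → (60.46,171.84) → (54.38,179.30) → (46.59,187.52) → (37.08,196.50).

Shape 2 is a quadratic bezier drawn with `<path>`. Its stroke #008000 means engrave at S233, F3837. After flipping Y the toolpath is (25.20,181.03) → (44.46,157.58) → (58.86,137.62) → (68.42,121.15) → (73.12,108.18) → (72.97,98.70).

Shape 3 is a rectangle drawn with `<path>`. Its stroke #008000 means engrave at S233, F3837. After flipping Y the toolpath is (33.99,215.67) → (84.83,215.67) → (84.83,116.77) → (33.99,116.77) → (33.99,215.67), returning to the start.

G21
G90
G00 X67.47 Y159.19
M4 S233
G1 X64.82 Y165.14 F3837
G1 X60.46 Y171.84
G1 X54.38 Y179.30
G1 X46.59 Y187.52
G1 X37.08 Y196.50
M5
G00 X25.20 Y181.03
M4 S233
G1 X44.46 Y157.58 F3837
G1 X58.86 Y137.62
G1 X68.42 Y121.15
G1 X73.12 Y108.18
G1 X72.97 Y98.70
M5
G00 X33.99 Y215.67
M4 S233
G1 X84.83 Y215.67 F3837
G1 X84.83 Y116.77
G1 X33.99 Y116.77
G1 X33.99 Y215.67
M5
G00 X0.00 Y0.00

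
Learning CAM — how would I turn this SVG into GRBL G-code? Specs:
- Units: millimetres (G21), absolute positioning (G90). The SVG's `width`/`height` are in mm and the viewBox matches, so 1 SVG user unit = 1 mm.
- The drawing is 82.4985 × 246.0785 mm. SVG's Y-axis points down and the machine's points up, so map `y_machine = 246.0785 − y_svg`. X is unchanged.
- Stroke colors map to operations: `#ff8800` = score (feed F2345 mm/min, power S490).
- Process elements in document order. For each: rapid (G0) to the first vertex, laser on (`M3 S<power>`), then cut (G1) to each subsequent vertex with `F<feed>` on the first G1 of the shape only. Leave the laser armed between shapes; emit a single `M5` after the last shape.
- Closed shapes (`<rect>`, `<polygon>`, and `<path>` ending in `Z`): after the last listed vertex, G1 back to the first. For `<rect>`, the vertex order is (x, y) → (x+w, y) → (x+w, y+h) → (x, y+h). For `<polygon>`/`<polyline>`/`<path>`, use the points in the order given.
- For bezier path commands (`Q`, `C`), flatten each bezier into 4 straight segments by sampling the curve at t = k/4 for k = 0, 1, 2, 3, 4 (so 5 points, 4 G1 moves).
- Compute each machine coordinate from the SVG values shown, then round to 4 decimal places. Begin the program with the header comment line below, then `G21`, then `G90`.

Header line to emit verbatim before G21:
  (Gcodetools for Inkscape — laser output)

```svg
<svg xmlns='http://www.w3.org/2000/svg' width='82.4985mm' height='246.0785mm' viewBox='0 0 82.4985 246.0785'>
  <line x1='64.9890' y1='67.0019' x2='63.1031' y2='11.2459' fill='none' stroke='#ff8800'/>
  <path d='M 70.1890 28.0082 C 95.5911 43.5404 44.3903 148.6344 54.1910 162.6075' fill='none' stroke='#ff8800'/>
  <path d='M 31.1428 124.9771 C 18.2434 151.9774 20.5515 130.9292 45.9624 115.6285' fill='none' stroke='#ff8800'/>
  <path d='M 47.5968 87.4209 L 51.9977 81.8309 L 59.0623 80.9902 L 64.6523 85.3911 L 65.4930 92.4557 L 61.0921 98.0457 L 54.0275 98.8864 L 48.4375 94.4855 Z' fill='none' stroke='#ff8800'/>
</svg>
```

viewBox `0 0 82.4985 246.0785` with mm width/height → 1 unit = 1 mm. Flip: y_m = 246.0785 − y_svg.

**Shape 1** — `<line>` line segment, stroke `#ff8800` → score (S490, F2345). Machine vertices: (64.9890,179.0766) → (63.1031,234.8326). Open path.

**Shape 2** — `<path>` cubic bezier, stroke `#ff8800` → score (S490, F2345). Control points (SVG): P0=(70.1890,28.0082), P1=(95.5911,43.5404), P2=(44.3903,148.6344), P3=(54.1910,162.6075); sampled at t=k/4. Machine vertices: (70.1890,218.0703) → (77.0276,192.4515) → (68.0405,150.1860) → (56.1282,108.2128) → (54.1910,83.4710). Open path.

**Shape 3** — `<path>` cubic bezier, stroke `#ff8800` → score (S490, F2345). Control points (SVG): P0=(31.1428,124.9771), P1=(18.2434,151.9774), P2=(20.5515,130.9292), P3=(45.9624,115.6285); sampled at t=k/4. Machine vertices: (31.1428,121.1014) → (24.4430,109.0197) → (24.1862,109.9128) → (31.1126,118.7374) → (45.9624,130.4500). Open path.

**Shape 4** — `<path>` regular polygon, stroke `#ff8800` → score (S490, F2345). Machine vertices: (47.5968,158.6576) → (51.9977,164.2476) → (59.0623,165.0883) → (64.6523,160.6874) → (65.4930,153.6228) → (61.0921,148.0328) → (54.0275,147.1921) → (48.4375,151.5930) → (47.5968,158.6576). Closed: final G1 returns to the first vertex.

(Gcodetools for Inkscape — laser output)
G21
G90
G0 X64.9890 Y179.0766
M3 S490
G1 X63.1031 Y234.8326 F2345
G0 X70.1890 Y218.0703
M3 S490
G1 X77.0276 Y192.4515 F2345
G1 X68.0405 Y150.1860
G1 X56.1282 Y108.2128
G1 X54.1910 Y83.4710
G0 X31.1428 Y121.1014
M3 S490
G1 X24.4430 Y109.0197 F2345
G1 X24.1862 Y109.9128
G1 X31.1126 Y118.7374
G1 X45.9624 Y130.4500
G0 X47.5968 Y158.6576
M3 S490
G1 X51.9977 Y164.2476 F2345
G1 X59.0623 Y165.0883
G1 X64.6523 Y160.6874
G1 X65.4930 Y153.6228
G1 X61.0921 Y148.0328
G1 X54.0275 Y147.1921
G1 X48.4375 Y151.5930
G1 X47.5968 Y158.6576
M5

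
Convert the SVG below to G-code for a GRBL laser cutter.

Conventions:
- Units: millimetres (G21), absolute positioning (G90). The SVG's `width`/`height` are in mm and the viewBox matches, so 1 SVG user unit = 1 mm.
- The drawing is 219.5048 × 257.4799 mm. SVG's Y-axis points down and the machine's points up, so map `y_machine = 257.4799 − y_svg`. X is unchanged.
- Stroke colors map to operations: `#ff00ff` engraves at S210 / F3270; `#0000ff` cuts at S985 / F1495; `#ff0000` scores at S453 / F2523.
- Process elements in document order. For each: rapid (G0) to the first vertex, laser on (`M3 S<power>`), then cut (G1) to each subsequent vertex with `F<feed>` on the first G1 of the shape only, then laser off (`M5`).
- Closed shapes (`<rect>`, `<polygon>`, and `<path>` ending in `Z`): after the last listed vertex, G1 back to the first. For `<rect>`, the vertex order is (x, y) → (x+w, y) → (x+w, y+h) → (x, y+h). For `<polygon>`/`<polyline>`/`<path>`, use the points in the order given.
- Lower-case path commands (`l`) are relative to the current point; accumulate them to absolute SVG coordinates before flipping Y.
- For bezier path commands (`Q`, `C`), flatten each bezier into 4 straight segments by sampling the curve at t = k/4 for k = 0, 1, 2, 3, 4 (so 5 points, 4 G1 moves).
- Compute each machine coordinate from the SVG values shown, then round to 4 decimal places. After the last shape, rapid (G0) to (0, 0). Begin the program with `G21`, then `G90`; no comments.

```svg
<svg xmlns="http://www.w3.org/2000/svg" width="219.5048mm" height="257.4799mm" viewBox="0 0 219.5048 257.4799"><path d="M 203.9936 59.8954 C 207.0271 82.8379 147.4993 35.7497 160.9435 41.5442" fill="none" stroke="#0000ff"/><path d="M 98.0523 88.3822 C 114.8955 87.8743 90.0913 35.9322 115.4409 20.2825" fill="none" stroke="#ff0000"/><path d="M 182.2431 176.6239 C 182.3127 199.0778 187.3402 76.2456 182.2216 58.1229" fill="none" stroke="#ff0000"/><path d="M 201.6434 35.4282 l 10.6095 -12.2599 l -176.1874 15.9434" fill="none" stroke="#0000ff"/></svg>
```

1 u = 1 mm; y_m = 257.4799 − y.

[1] `<path>` cubic bezier, #0000ff→cut S985 F1495: (203.9936,197.5845) → (196.6562,191.5879) → (178.5645,200.3296) → (162.4249,212.2866) → (160.9435,215.9357)

[2] `<path>` cubic bezier, #ff0000→score S453 F2523: (98.0523,169.0977) → (104.3102,177.7518) → (103.5567,197.4694) → (104.3981,220.0260) → (115.4409,237.1974)

[3] `<path>` cubic bezier, #ff0000→score S453 F2523: (182.2431,80.8560) → (182.9889,87.3505) → (184.1779,124.8903) → (184.3942,170.0381) → (182.2216,199.3570)

[4] `<path>` open polyline, #0000ff→cut S985 F1495: (201.6434,222.0517) → (212.2529,234.3116) → (36.0655,218.3682)

G21
G90
G0 X203.9936 Y197.5845
M3 S985
G1 X196.6562 Y191.5879 F1495
G1 X178.5645 Y200.3296
G1 X162.4249 Y212.2866
G1 X160.9435 Y215.9357
M5
G0 X98.0523 Y169.0977
M3 S453
G1 X104.3102 Y177.7518 F2523
G1 X103.5567 Y197.4694
G1 X104.3981 Y220.0260
G1 X115.4409 Y237.1974
M5
G0 X182.2431 Y80.8560
M3 S453
G1 X182.9889 Y87.3505 F2523
G1 X184.1779 Y124.8903
G1 X184.3942 Y170.0381
G1 X182.2216 Y199.3570
M5
G0 X201.6434 Y222.0517
M3 S985
G1 X212.2529 Y234.3116 F1495
G1 X36.0655 Y218.3682
M5
G0 X0.0000 Y0.0000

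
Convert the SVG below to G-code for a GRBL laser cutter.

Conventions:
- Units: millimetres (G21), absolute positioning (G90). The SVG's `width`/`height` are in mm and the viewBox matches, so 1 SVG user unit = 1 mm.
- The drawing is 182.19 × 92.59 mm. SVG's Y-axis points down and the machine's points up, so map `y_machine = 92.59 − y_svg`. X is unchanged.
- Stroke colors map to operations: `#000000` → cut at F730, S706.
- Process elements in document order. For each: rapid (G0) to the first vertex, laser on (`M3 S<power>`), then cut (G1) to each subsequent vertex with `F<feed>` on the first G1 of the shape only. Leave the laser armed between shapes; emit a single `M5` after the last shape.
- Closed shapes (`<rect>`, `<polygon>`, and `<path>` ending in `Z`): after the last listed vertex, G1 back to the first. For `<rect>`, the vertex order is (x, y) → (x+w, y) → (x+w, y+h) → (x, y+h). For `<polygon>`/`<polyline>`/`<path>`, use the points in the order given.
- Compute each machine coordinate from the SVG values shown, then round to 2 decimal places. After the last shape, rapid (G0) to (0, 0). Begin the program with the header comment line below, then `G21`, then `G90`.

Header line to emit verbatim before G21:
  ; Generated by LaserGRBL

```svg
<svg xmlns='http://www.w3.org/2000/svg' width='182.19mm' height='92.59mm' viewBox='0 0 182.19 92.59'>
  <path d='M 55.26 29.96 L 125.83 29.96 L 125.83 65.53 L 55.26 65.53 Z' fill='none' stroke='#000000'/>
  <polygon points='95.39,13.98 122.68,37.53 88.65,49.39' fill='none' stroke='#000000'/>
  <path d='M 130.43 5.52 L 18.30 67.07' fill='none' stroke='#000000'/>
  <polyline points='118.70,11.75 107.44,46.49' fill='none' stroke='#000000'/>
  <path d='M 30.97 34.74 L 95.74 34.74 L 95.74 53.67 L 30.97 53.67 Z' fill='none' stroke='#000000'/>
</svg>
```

; Generated by LaserGRBL
G21
G90
G0 X55.26 Y62.63
M3 S706
G1 X125.83 Y62.63 F730
G1 X125.83 Y27.06
G1 X55.26 Y27.06
G1 X55.26 Y62.63
G0 X95.39 Y78.61
M3 S706
G1 X122.68 Y55.06 F730
G1 X88.65 Y43.20
G1 X95.39 Y78.61
G0 X130.43 Y87.07
M3 S706
G1 X18.30 Y25.52 F730
G0 X118.70 Y80.84
M3 S706
G1 X107.44 Y46.10 F730
G0 X30.97 Y57.85
M3 S706
G1 X95.74 Y57.85 F730
G1 X95.74 Y38.92
G1 X30.97 Y38.92
G1 X30.97 Y57.85
M5
G0 X0.00 Y0.00

1 u = 1 mm; y_m = 92.59 − y.

[1] `<path>` rectangle, #000000→cut S706 F730: (55.26,62.63) → (125.83,62.63) → (125.83,27.06) → (55.26,27.06) → (55.26,62.63) (closed)

[2] `<polygon>` regular polygon, #000000→cut S706 F730: (95.39,78.61) → (122.68,55.06) → (88.65,43.20) → (95.39,78.61) (closed)

[3] `<path>` line segment, #000000→cut S706 F730: (130.43,87.07) → (18.30,25.52)

[4] `<polyline>` line segment, #000000→cut S706 F730: (118.70,80.84) → (107.44,46.10)

[5] `<path>` rectangle, #000000→cut S706 F730: (30.97,57.85) → (95.74,57.85) → (95.74,38.92) → (30.97,38.92) → (30.97,57.85) (closed)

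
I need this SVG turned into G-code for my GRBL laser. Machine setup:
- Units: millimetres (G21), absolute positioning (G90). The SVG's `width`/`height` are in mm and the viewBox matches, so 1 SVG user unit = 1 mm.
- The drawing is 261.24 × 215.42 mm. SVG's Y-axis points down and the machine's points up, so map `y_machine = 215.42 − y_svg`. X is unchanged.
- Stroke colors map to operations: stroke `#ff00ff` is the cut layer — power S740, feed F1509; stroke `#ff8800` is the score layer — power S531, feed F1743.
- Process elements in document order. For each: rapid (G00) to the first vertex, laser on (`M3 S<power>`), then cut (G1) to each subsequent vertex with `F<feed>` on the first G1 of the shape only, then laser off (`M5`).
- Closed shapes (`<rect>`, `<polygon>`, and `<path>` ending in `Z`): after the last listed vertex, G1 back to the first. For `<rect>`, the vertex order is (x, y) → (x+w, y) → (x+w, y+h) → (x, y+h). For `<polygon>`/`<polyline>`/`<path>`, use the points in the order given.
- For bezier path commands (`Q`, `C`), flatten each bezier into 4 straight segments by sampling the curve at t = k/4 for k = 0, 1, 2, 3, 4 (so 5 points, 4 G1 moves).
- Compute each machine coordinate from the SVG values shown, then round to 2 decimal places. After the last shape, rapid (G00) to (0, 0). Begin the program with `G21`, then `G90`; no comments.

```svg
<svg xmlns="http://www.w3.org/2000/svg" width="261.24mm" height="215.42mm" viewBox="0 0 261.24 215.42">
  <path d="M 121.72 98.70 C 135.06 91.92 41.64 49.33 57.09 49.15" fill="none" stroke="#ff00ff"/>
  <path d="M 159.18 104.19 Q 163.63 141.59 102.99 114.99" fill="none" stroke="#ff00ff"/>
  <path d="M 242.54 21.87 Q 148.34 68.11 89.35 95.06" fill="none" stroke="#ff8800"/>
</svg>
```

1 u = 1 mm; y_m = 215.42 − y.

[1] `<path>` cubic bezier, #ff00ff→cut S740 F1509: (121.72,116.72) → (115.08,127.30) → (88.61,143.97) → (62.55,159.41) → (57.09,166.27)

[2] `<path>` quadratic bezier, #ff00ff→cut S740 F1509: (159.18,111.23) → (157.34,96.53) → (147.36,89.83) → (129.24,91.13) → (102.99,100.43)

[3] `<path>` quadratic bezier, #ff8800→score S531 F1743: (242.54,193.55) → (197.64,171.64) → (157.14,152.13) → (121.05,135.04) → (89.35,120.36)

G21
G90
G00 X121.72 Y116.72
M3 S740
G1 X115.08 Y127.30 F1509
G1 X88.61 Y143.97
G1 X62.55 Y159.41
G1 X57.09 Y166.27
M5
G00 X159.18 Y111.23
M3 S740
G1 X157.34 Y96.53 F1509
G1 X147.36 Y89.83
G1 X129.24 Y91.13
G1 X102.99 Y100.43
M5
G00 X242.54 Y193.55
M3 S531
G1 X197.64 Y171.64 F1743
G1 X157.14 Y152.13
G1 X121.05 Y135.04
G1 X89.35 Y120.36
M5
G00 X0.00 Y0.00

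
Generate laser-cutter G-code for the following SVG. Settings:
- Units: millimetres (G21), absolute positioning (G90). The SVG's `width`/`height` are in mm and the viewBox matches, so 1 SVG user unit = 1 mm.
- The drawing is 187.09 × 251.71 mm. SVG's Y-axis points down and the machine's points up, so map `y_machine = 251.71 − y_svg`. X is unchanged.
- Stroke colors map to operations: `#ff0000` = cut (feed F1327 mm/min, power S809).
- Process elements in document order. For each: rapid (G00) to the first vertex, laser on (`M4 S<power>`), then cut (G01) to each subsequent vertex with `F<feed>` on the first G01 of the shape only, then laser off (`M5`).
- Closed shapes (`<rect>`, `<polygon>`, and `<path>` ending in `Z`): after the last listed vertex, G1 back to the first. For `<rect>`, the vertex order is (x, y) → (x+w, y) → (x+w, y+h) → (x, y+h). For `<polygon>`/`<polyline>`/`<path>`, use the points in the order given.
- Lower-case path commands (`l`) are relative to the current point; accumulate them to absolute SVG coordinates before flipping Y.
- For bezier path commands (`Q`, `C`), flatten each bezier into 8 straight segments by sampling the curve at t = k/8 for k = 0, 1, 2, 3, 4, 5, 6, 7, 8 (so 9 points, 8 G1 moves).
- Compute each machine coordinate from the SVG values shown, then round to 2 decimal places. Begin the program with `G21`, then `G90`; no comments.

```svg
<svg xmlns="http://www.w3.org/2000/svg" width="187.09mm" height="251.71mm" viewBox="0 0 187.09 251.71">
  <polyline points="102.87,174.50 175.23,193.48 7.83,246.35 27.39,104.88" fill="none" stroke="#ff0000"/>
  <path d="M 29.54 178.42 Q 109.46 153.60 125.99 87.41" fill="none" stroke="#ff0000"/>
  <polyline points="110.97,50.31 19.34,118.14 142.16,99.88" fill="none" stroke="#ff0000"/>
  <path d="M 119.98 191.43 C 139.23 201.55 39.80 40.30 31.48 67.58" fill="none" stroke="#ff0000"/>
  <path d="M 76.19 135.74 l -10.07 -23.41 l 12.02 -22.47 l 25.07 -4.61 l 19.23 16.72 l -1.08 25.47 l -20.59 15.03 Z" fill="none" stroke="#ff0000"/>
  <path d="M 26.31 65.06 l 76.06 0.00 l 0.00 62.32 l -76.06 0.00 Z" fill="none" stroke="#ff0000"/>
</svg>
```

1 u = 1 mm; y_m = 251.71 − y.

[1] `<polyline>` open polyline, #ff0000→cut S809 F1327: (102.87,77.21) → (175.23,58.23) → (7.83,5.36) → (27.39,146.83)

[2] `<path>` quadratic bezier, #ff0000→cut S809 F1327: (29.54,73.29) → (48.53,80.14) → (65.54,88.29) → (80.57,97.72) → (93.61,108.45) → (104.68,120.48) → (113.76,133.79) → (120.87,148.40) → (125.99,164.30)

[3] `<polyline>` open polyline, #ff0000→cut S809 F1327: (110.97,201.40) → (19.34,133.57) → (142.16,151.83)

[4] `<path>` cubic bezier, #ff0000→cut S809 F1327: (119.98,60.28) → (122.05,63.82) → (115.44,79.20) → (102.63,102.21) → (86.07,128.64) → (68.21,154.26) → (51.53,174.86) → (38.46,186.23) → (31.48,184.13)

[5] `<path>` regular polygon, #ff0000→cut S809 F1327: (76.19,115.97) → (66.12,139.38) → (78.14,161.85) → (103.21,166.46) → (122.44,149.74) → (121.36,124.27) → (100.77,109.24) → (76.19,115.97) (closed)

[6] `<path>` rectangle, #ff0000→cut S809 F1327: (26.31,186.65) → (102.37,186.65) → (102.37,124.33) → (26.31,124.33) → (26.31,186.65) (closed)

G21
G90
G00 X102.87 Y77.21
M4 S809
G01 X175.23 Y58.23 F1327
G01 X7.83 Y5.36
G01 X27.39 Y146.83
M5
G00 X29.54 Y73.29
M4 S809
G01 X48.53 Y80.14 F1327
G01 X65.54 Y88.29
G01 X80.57 Y97.72
G01 X93.61 Y108.45
G01 X104.68 Y120.48
G01 X113.76 Y133.79
G01 X120.87 Y148.40
G01 X125.99 Y164.30
M5
G00 X110.97 Y201.40
M4 S809
G01 X19.34 Y133.57 F1327
G01 X142.16 Y151.83
M5
G00 X119.98 Y60.28
M4 S809
G01 X122.05 Y63.82 F1327
G01 X115.44 Y79.20
G01 X102.63 Y102.21
G01 X86.07 Y128.64
G01 X68.21 Y154.26
G01 X51.53 Y174.86
G01 X38.46 Y186.23
G01 X31.48 Y184.13
M5
G00 X76.19 Y115.97
M4 S809
G01 X66.12 Y139.38 F1327
G01 X78.14 Y161.85
G01 X103.21 Y166.46
G01 X122.44 Y149.74
G01 X121.36 Y124.27
G01 X100.77 Y109.24
G01 X76.19 Y115.97
M5
G00 X26.31 Y186.65
M4 S809
G01 X102.37 Y186.65 F1327
G01 X102.37 Y124.33
G01 X26.31 Y124.33
G01 X26.31 Y186.65
M5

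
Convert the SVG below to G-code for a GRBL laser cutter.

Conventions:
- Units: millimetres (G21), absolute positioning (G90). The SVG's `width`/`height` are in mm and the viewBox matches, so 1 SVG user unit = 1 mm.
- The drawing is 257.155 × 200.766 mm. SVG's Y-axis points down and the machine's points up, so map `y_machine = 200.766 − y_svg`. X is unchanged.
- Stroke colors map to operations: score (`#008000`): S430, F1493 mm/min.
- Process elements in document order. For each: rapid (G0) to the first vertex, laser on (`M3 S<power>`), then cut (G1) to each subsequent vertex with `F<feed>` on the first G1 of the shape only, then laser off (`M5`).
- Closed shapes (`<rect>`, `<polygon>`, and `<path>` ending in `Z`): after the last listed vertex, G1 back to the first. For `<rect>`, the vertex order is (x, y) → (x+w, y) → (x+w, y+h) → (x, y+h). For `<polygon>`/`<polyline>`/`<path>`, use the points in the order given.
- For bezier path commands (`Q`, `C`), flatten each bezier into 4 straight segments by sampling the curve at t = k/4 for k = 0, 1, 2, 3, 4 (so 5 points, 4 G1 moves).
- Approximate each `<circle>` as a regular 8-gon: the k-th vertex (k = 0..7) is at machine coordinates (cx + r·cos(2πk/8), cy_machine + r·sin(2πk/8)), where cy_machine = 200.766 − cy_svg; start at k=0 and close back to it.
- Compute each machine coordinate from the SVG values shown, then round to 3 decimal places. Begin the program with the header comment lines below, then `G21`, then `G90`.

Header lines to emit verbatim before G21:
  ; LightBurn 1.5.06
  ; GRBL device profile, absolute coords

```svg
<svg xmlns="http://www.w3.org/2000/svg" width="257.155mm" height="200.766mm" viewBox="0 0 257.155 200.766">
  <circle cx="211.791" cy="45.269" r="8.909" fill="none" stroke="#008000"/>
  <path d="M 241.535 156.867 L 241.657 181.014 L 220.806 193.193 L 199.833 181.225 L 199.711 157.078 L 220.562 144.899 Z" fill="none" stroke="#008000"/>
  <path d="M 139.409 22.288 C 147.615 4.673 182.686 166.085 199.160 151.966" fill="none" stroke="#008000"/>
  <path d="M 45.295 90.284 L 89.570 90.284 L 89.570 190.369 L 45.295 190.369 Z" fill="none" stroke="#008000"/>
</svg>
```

1 u = 1 mm; y_m = 200.766 − y.

[1] `<circle>` circle, #008000→score S430 F1493: (220.700,155.497) → (218.091,161.797) → (211.791,164.406) → (205.491,161.797) → (202.882,155.497) → (205.491,149.197) → (211.791,146.588) → (218.091,149.197) → (220.700,155.497) (closed)

[2] `<path>` regular polygon, #008000→score S430 F1493: (241.535,43.899) → (241.657,19.752) → (220.806,7.573) → (199.833,19.541) → (199.711,43.688) → (220.562,55.867) → (241.535,43.899) (closed)

[3] `<path>` cubic bezier, #008000→score S430 F1493: (139.409,178.478) → (149.890,163.662) → (166.184,114.950) → (184.028,65.583) → (199.160,48.800)

[4] `<path>` rectangle, #008000→score S430 F1493: (45.295,110.482) → (89.570,110.482) → (89.570,10.397) → (45.295,10.397) → (45.295,110.482) (closed)

; LightBurn 1.5.06
; GRBL device profile, absolute coords
G21
G90
G0 X220.700 Y155.497
M3 S430
G1 X218.091 Y161.797 F1493
G1 X211.791 Y164.406
G1 X205.491 Y161.797
G1 X202.882 Y155.497
G1 X205.491 Y149.197
G1 X211.791 Y146.588
G1 X218.091 Y149.197
G1 X220.700 Y155.497
M5
G0 X241.535 Y43.899
M3 S430
G1 X241.657 Y19.752 F1493
G1 X220.806 Y7.573
G1 X199.833 Y19.541
G1 X199.711 Y43.688
G1 X220.562 Y55.867
G1 X241.535 Y43.899
M5
G0 X139.409 Y178.478
M3 S430
G1 X149.890 Y163.662 F1493
G1 X166.184 Y114.950
G1 X184.028 Y65.583
G1 X199.160 Y48.800
M5
G0 X45.295 Y110.482
M3 S430
G1 X89.570 Y110.482 F1493
G1 X89.570 Y10.397
G1 X45.295 Y10.397
G1 X45.295 Y110.482
M5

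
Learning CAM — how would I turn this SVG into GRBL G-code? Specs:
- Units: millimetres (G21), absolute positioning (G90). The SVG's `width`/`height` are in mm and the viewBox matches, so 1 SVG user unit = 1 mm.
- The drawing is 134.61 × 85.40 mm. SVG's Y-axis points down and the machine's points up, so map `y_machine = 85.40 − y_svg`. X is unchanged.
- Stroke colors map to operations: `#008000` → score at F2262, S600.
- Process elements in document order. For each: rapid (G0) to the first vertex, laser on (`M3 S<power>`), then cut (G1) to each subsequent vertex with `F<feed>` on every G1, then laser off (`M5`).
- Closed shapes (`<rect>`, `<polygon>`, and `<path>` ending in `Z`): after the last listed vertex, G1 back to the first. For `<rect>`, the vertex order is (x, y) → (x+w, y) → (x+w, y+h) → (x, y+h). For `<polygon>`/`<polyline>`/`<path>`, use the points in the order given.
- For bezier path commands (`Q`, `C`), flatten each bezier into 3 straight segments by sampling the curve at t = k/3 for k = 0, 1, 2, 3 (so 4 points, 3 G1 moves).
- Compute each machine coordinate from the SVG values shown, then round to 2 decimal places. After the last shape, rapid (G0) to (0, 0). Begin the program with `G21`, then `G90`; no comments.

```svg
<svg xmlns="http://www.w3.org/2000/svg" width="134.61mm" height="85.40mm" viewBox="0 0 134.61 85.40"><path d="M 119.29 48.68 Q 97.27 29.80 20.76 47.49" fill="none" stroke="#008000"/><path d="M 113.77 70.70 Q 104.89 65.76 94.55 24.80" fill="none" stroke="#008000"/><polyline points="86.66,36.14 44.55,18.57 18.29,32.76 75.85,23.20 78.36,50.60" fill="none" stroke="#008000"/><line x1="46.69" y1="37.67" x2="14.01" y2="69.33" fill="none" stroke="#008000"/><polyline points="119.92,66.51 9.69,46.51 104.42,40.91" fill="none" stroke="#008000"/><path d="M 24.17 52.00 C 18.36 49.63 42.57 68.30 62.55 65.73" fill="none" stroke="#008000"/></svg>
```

1 u = 1 mm; y_m = 85.40 − y.

[1] `<path>` quadratic bezier, #008000→score S600 F2262: (119.29,36.72) → (98.56,45.24) → (65.71,45.64) → (20.76,37.91)

[2] `<path>` quadratic bezier, #008000→score S600 F2262: (113.77,14.70) → (107.69,22.00) → (101.28,37.30) → (94.55,60.60)

[3] `<polyline>` open polyline, #008000→score S600 F2262: (86.66,49.26) → (44.55,66.83) → (18.29,52.64) → (75.85,62.20) → (78.36,34.80)

[4] `<line>` line segment, #008000→score S600 F2262: (46.69,47.73) → (14.01,16.07)

[5] `<polyline>` open polyline, #008000→score S600 F2262: (119.92,18.89) → (9.69,38.89) → (104.42,44.49)

[6] `<path>` cubic bezier, #008000→score S600 F2262: (24.17,33.40) → (27.10,30.32) → (42.43,22.61) → (62.55,19.67)

G21
G90
G0 X119.29 Y36.72
M3 S600
G1 X98.56 Y45.24 F2262
G1 X65.71 Y45.64 F2262
G1 X20.76 Y37.91 F2262
M5
G0 X113.77 Y14.70
M3 S600
G1 X107.69 Y22.00 F2262
G1 X101.28 Y37.30 F2262
G1 X94.55 Y60.60 F2262
M5
G0 X86.66 Y49.26
M3 S600
G1 X44.55 Y66.83 F2262
G1 X18.29 Y52.64 F2262
G1 X75.85 Y62.20 F2262
G1 X78.36 Y34.80 F2262
M5
G0 X46.69 Y47.73
M3 S600
G1 X14.01 Y16.07 F2262
M5
G0 X119.92 Y18.89
M3 S600
G1 X9.69 Y38.89 F2262
G1 X104.42 Y44.49 F2262
M5
G0 X24.17 Y33.40
M3 S600
G1 X27.10 Y30.32 F2262
G1 X42.43 Y22.61 F2262
G1 X62.55 Y19.67 F2262
M5
G0 X0.00 Y0.00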